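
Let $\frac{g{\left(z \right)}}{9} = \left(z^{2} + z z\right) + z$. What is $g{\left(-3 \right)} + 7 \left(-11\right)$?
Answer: $58$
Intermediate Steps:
$g{\left(z \right)} = 9 z + 18 z^{2}$ ($g{\left(z \right)} = 9 \left(\left(z^{2} + z z\right) + z\right) = 9 \left(\left(z^{2} + z^{2}\right) + z\right) = 9 \left(2 z^{2} + z\right) = 9 \left(z + 2 z^{2}\right) = 9 z + 18 z^{2}$)
$g{\left(-3 \right)} + 7 \left(-11\right) = 9 \left(-3\right) \left(1 + 2 \left(-3\right)\right) + 7 \left(-11\right) = 9 \left(-3\right) \left(1 - 6\right) - 77 = 9 \left(-3\right) \left(-5\right) - 77 = 135 - 77 = 58$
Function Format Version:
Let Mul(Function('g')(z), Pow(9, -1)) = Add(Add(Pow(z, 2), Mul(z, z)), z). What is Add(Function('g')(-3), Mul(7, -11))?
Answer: 58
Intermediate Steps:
Function('g')(z) = Add(Mul(9, z), Mul(18, Pow(z, 2))) (Function('g')(z) = Mul(9, Add(Add(Pow(z, 2), Mul(z, z)), z)) = Mul(9, Add(Add(Pow(z, 2), Pow(z, 2)), z)) = Mul(9, Add(Mul(2, Pow(z, 2)), z)) = Mul(9, Add(z, Mul(2, Pow(z, 2)))) = Add(Mul(9, z), Mul(18, Pow(z, 2))))
Add(Function('g')(-3), Mul(7, -11)) = Add(Mul(9, -3, Add(1, Mul(2, -3))), Mul(7, -11)) = Add(Mul(9, -3, Add(1, -6)), -77) = Add(Mul(9, -3, -5), -77) = Add(135, -77) = 58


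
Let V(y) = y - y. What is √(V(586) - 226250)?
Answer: 25*I*√362 ≈ 475.66*I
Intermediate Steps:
V(y) = 0
√(V(586) - 226250) = √(0 - 226250) = √(-226250) = 25*I*√362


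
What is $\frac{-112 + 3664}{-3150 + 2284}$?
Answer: $- \frac{1776}{433} \approx -4.1016$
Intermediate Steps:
$\frac{-112 + 3664}{-3150 + 2284} = \frac{3552}{-866} = 3552 \left(- \frac{1}{866}\right) = - \frac{1776}{433}$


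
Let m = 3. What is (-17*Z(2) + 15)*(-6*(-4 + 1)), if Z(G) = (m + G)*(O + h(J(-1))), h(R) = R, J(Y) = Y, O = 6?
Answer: -7380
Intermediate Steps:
Z(G) = 15 + 5*G (Z(G) = (3 + G)*(6 - 1) = (3 + G)*5 = 15 + 5*G)
(-17*Z(2) + 15)*(-6*(-4 + 1)) = (-17*(15 + 5*2) + 15)*(-6*(-4 + 1)) = (-17*(15 + 10) + 15)*(-6*(-3)) = (-17*25 + 15)*18 = (-425 + 15)*18 = -410*18 = -7380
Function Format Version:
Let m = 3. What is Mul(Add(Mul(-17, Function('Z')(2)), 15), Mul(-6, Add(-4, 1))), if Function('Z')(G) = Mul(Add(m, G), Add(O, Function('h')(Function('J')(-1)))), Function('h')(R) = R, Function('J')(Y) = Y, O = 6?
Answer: -7380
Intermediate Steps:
Function('Z')(G) = Add(15, Mul(5, G)) (Function('Z')(G) = Mul(Add(3, G), Add(6, -1)) = Mul(Add(3, G), 5) = Add(15, Mul(5, G)))
Mul(Add(Mul(-17, Function('Z')(2)), 15), Mul(-6, Add(-4, 1))) = Mul(Add(Mul(-17, Add(15, Mul(5, 2))), 15), Mul(-6, Add(-4, 1))) = Mul(Add(Mul(-17, Add(15, 10)), 15), Mul(-6, -3)) = Mul(Add(Mul(-17, 25), 15), 18) = Mul(Add(-425, 15), 18) = Mul(-410, 18) = -7380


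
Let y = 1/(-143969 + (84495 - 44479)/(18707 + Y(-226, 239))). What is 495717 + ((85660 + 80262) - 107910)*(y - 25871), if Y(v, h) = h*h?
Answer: -4094723598398553299/2729210329 ≈ -1.5003e+9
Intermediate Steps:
Y(v, h) = h²
y = -18957/2729210329 (y = 1/(-143969 + (84495 - 44479)/(18707 + 239²)) = 1/(-143969 + 40016/(18707 + 57121)) = 1/(-143969 + 40016/75828) = 1/(-143969 + 40016*(1/75828)) = 1/(-143969 + 10004/18957) = 1/(-2729210329/18957) = -18957/2729210329 ≈ -6.9460e-6)
495717 + ((85660 + 80262) - 107910)*(y - 25871) = 495717 + ((85660 + 80262) - 107910)*(-18957/2729210329 - 25871) = 495717 + (165922 - 107910)*(-70607400440516/2729210329) = 495717 + 58012*(-70607400440516/2729210329) = 495717 - 4096076514355214192/2729210329 = -4094723598398553299/2729210329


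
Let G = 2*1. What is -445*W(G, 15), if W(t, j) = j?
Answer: -6675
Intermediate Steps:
G = 2
-445*W(G, 15) = -445*15 = -6675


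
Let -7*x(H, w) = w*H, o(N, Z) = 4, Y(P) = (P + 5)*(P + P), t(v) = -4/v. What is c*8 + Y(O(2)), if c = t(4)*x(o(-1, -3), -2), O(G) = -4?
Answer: -120/7 ≈ -17.143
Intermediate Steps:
Y(P) = 2*P*(5 + P) (Y(P) = (5 + P)*(2*P) = 2*P*(5 + P))
x(H, w) = -H*w/7 (x(H, w) = -w*H/7 = -H*w/7)
c = -8/7 (c = (-4/4)*(-⅐*4*(-2)) = -4*¼*(8/7) = -1*8/7 = -8/7 ≈ -1.1429)
c*8 + Y(O(2)) = -8/7*8 + 2*(-4)*(5 - 4) = -64/7 + 2*(-4)*1 = -64/7 - 8 = -120/7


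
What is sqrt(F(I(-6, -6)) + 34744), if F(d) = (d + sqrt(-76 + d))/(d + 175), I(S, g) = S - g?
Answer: sqrt(42561400 + 14*I*sqrt(19))/35 ≈ 186.4 + 0.00013363*I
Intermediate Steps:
F(d) = (d + sqrt(-76 + d))/(175 + d)
sqrt(F(I(-6, -6)) + 34744) = sqrt(((-6 - 1*(-6)) + sqrt(-76 + (-6 - 1*(-6))))/(175 + (-6 - 1*(-6))) + 34744) = sqrt(((-6 + 6) + sqrt(-76 + (-6 + 6)))/(175 + (-6 + 6)) + 34744) = sqrt((0 + sqrt(-76 + 0))/(175 + 0) + 34744) = sqrt((0 + sqrt(-76))/175 + 34744) = sqrt((0 + 2*I*sqrt(19))/175 + 34744) = sqrt((2*I*sqrt(19))/175 + 34744) = sqrt(2*I*sqrt(19)/175 + 34744) = sqrt(34744 + 2*I*sqrt(19)/175)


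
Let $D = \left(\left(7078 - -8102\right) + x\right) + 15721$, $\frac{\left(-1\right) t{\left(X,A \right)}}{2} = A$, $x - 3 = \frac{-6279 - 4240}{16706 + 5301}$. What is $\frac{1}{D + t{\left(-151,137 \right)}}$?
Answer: $\frac{22007}{674063891} \approx 3.2648 \cdot 10^{-5}$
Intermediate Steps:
$x = \frac{55502}{22007}$ ($x = 3 + \frac{-6279 - 4240}{16706 + 5301} = 3 - \frac{10519}{22007} = \frac{55502}{22007} \approx 2.522$)
$t{\left(X,A \right)} = - 2 A$
$D = \frac{680093809}{22007}$ ($D = \left(\left(7078 - -8102\right) + \frac{55502}{22007}\right) + 15721 = \left(\left(7078 + 8102\right) + \frac{55502}{22007}\right) + 15721 = \left(15180 + \frac{55502}{22007}\right) + 15721 = \frac{334121762}{22007} + 15721 = \frac{680093809}{22007} \approx 30904.0$)
$\frac{1}{D + t{\left(-151,137 \right)}} = \frac{1}{\frac{680093809}{22007} - 274} = \frac{1}{\frac{674063891}{22007}} = \frac{22007}{674063891}$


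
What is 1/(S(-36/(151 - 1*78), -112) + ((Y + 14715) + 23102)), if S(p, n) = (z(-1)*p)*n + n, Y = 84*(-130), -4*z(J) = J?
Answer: 73/1956313 ≈ 3.7315e-5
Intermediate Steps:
z(J) = -J/4
Y = -10920
S(p, n) = n + n*p/4 (S(p, n) = ((-¼*(-1))*p)*n + n = (p/4)*n + n = n*p/4 + n = n + n*p/4)
1/(S(-36/(151 - 1*78), -112) + ((Y + 14715) + 23102)) = 1/((¼)*(-112)*(4 - 36/(151 - 1*78)) + ((-10920 + 14715) + 23102)) = 1/((¼)*(-112)*(4 - 36/(151 - 78)) + (3795 + 23102)) = 1/((¼)*(-112)*(4 - 36/73) + 26897) = 1/((¼)*(-112)*(256/73) + 26897) = 1/(-7168/73 + 26897) = 1/(1956313/73) = 73/1956313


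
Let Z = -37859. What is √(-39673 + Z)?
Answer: 2*I*√19383 ≈ 278.45*I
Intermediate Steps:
√(-39673 + Z) = √(-39673 - 37859) = √(-77532) = 2*I*√19383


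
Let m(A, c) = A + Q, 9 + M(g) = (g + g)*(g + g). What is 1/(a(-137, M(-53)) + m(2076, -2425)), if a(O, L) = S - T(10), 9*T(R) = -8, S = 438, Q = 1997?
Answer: 9/40607 ≈ 0.00022164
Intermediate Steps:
M(g) = -9 + 4*g**2 (M(g) = -9 + (g + g)*(g + g) = -9 + (2*g)*(2*g) = -9 + 4*g**2)
T(R) = -8/9 (T(R) = (1/9)*(-8) = -8/9)
a(O, L) = 3950/9 (a(O, L) = 438 - 1*(-8/9) = 438 + 8/9 = 3950/9)
m(A, c) = 1997 + A (m(A, c) = A + 1997 = 1997 + A)
1/(a(-137, M(-53)) + m(2076, -2425)) = 1/(3950/9 + (1997 + 2076)) = 1/(3950/9 + 4073) = 1/(40607/9) = 9/40607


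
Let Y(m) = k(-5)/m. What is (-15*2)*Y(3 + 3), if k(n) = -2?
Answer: 10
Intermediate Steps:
Y(m) = -2/m
(-15*2)*Y(3 + 3) = (-15*2)*(-2/(3 + 3)) = -(-60)/6 = -30*(-1/3) = 10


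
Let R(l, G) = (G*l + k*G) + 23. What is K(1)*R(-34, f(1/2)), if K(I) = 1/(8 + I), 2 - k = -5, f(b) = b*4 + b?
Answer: -89/18 ≈ -4.9444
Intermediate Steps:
f(b) = 5*b (f(b) = 4*b + b = 5*b)
k = 7 (k = 2 - 1*(-5) = 2 + 5 = 7)
R(l, G) = 23 + 7*G + G*l (R(l, G) = (G*l + 7*G) + 23 = (7*G + G*l) + 23 = 23 + 7*G + G*l)
K(1)*R(-34, f(1/2)) = (23 + 7*(5/2) + (5/2)*(-34))/(8 + 1) = (23 + 7*(5*(½)) + (5*(½))*(-34))/9 = (23 + 7*(5/2) + (5/2)*(-34))/9 = (23 + 35/2 - 85)/9 = (⅑)*(-89/2) = -89/18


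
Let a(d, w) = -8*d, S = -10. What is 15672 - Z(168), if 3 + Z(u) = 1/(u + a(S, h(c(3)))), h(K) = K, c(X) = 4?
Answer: 3887399/248 ≈ 15675.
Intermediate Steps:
Z(u) = -3 + 1/(80 + u) (Z(u) = -3 + 1/(u - 8*(-10)) = -3 + 1/(u + 80) = -3 + 1/(80 + u))
15672 - Z(168) = 15672 - (-239 - 3*168)/(80 + 168) = 15672 - (-239 - 504)/248 = 15672 - (-743)/248 = 15672 - 1*(-743/248) = 15672 + 743/248 = 3887399/248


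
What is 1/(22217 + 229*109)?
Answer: 1/47178 ≈ 2.1196e-5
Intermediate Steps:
1/(22217 + 229*109) = 1/(22217 + 24961) = 1/47178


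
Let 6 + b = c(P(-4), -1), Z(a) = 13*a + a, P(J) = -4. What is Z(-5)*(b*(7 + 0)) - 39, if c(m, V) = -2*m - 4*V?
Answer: -2979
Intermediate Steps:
Z(a) = 14*a
c(m, V) = -4*V - 2*m
b = 6 (b = -6 + (-4*(-1) - 2*(-4)) = -6 + (4 + 8) = -6 + 12 = 6)
Z(-5)*(b*(7 + 0)) - 39 = (14*(-5))*(6*(7 + 0)) - 39 = -420*7 - 39 = -70*42 - 39 = -2940 - 39 = -2979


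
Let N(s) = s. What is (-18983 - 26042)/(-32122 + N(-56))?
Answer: 45025/32178 ≈ 1.3992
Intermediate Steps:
(-18983 - 26042)/(-32122 + N(-56)) = (-18983 - 26042)/(-32122 - 56) = -45025/(-32178) = -45025*(-1/32178) = 45025/32178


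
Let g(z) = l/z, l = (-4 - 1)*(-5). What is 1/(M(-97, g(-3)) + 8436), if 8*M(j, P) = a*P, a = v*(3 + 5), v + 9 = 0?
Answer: 1/8511 ≈ 0.00011749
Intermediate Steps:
l = 25 (l = -5*(-5) = 25)
v = -9 (v = -9 + 0 = -9)
g(z) = 25/z
a = -72 (a = -9*(3 + 5) = -9*8 = -72)
M(j, P) = -9*P (M(j, P) = (-72*P)/8 = -9*P)
1/(M(-97, g(-3)) + 8436) = 1/(-225/(-3) + 8436) = 1/(-225*(-1)/3 + 8436) = 1/(-9*(-25/3) + 8436) = 1/(75 + 8436) = 1/8511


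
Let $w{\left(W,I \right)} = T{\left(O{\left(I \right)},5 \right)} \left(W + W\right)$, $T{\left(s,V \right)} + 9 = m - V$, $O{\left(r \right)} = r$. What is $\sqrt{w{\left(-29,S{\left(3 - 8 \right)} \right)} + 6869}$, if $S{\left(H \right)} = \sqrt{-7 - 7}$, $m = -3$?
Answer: $\sqrt{7855} \approx 88.628$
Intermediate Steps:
$T{\left(s,V \right)} = -12 - V$ ($T{\left(s,V \right)} = -9 - \left(3 + V\right) = -12 - V$)
$S{\left(H \right)} = i \sqrt{14}$ ($S{\left(H \right)} = \sqrt{-14} = i \sqrt{14}$)
$w{\left(W,I \right)} = - 34 W$ ($w{\left(W,I \right)} = \left(-12 - 5\right) \left(W + W\right) = \left(-12 - 5\right) 2 W = - 17 \cdot 2 W = - 34 W$)
$\sqrt{w{\left(-29,S{\left(3 - 8 \right)} \right)} + 6869} = \sqrt{\left(-34\right) \left(-29\right) + 6869} = \sqrt{986 + 6869} = \sqrt{7855}$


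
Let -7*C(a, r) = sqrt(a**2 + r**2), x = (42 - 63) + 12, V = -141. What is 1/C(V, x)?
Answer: -7*sqrt(2218)/6654 ≈ -0.049545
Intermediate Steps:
x = -9 (x = -21 + 12 = -9)
C(a, r) = -sqrt(a**2 + r**2)/7
1/C(V, x) = 1/(-sqrt((-141)**2 + (-9)**2)/7) = 1/(-sqrt(19881 + 81)/7) = 1/(-3*sqrt(2218)/7) = -7*sqrt(2218)/6654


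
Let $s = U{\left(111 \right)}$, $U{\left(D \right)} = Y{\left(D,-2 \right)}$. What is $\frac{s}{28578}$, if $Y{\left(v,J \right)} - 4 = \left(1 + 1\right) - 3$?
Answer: $\frac{1}{9526} \approx 0.00010498$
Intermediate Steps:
$Y{\left(v,J \right)} = 3$ ($Y{\left(v,J \right)} = 4 + \left(\left(1 + 1\right) - 3\right) = 4 + \left(2 - 3\right) = 4 - 1 = 3$)
$U{\left(D \right)} = 3$
$s = 3$
$\frac{s}{28578} = \frac{3}{28578} = 3 \cdot \frac{1}{28578} = \frac{1}{9526}$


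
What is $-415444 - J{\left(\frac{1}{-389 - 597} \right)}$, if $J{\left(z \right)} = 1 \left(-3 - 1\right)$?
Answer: $-415440$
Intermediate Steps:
$J{\left(z \right)} = -4$ ($J{\left(z \right)} = 1 \left(-4\right) = -4$)
$-415444 - J{\left(\frac{1}{-389 - 597} \right)} = -415444 - -4 = -415444 + 4 = -415440$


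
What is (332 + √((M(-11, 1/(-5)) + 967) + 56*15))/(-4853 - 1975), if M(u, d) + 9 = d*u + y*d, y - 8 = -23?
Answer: -83/1707 - 7*√230/17070 ≈ -0.054842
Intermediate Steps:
y = -15 (y = 8 - 23 = -15)
M(u, d) = -9 - 15*d + d*u (M(u, d) = -9 + (d*u - 15*d) = -9 + (-15*d + d*u) = -9 - 15*d + d*u)
(332 + √((M(-11, 1/(-5)) + 967) + 56*15))/(-4853 - 1975) = (332 + √(((-9 - 15/(-5) - 11/(-5)) + 967) + 56*15))/(-4853 - 1975) = (332 + √(((-9 - 15*(-⅕) - ⅕*(-11)) + 967) + 840))/(-6828) = (332 + √(((-9 + 3 + 11/5) + 967) + 840))*(-1/6828) = (332 + √((-19/5 + 967) + 840))*(-1/6828) = (332 + √(4816/5 + 840))*(-1/6828) = (332 + √(9016/5))*(-1/6828) = (332 + 14*√230/5)*(-1/6828) = -83/1707 - 7*√230/17070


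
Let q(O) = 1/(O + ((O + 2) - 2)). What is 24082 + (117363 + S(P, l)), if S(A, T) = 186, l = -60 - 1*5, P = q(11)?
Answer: 141631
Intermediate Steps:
q(O) = 1/(2*O) (q(O) = 1/(O + ((2 + O) - 2)) = 1/(O + O) = 1/(2*O))
P = 1/22 (P = (½)/11 = (½)*(1/11) = 1/22 ≈ 0.045455)
l = -65 (l = -60 - 5 = -65)
24082 + (117363 + S(P, l)) = 24082 + (117363 + 186) = 24082 + 117549 = 141631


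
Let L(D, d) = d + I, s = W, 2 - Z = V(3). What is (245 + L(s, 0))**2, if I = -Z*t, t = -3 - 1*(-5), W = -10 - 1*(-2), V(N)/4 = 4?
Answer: 74529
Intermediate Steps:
V(N) = 16 (V(N) = 4*4 = 16)
Z = -14 (Z = 2 - 1*16 = 2 - 16 = -14)
W = -8 (W = -10 + 2 = -8)
t = 2 (t = -3 + 5 = 2)
s = -8
I = 28 (I = -(-14)*2 = -1*(-28) = 28)
L(D, d) = 28 + d (L(D, d) = d + 28 = 28 + d)
(245 + L(s, 0))**2 = (245 + (28 + 0))**2 = (245 + 28)**2 = 273**2 = 74529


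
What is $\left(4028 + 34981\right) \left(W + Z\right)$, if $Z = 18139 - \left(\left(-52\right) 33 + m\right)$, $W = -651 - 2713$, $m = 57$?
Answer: $641073906$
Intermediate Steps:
$W = -3364$ ($W = -651 - 2713 = -3364$)
$Z = 19798$ ($Z = 18139 - \left(\left(-52\right) 33 + 57\right) = 18139 - \left(-1716 + 57\right) = 18139 - -1659 = 18139 + 1659 = 19798$)
$\left(4028 + 34981\right) \left(W + Z\right) = \left(4028 + 34981\right) \left(-3364 + 19798\right) = 39009 \cdot 16434 = 641073906$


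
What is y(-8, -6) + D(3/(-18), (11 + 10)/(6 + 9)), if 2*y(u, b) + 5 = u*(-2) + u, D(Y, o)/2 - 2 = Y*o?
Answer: 151/30 ≈ 5.0333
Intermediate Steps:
D(Y, o) = 4 + 2*Y*o (D(Y, o) = 4 + 2*(Y*o) = 4 + 2*Y*o)
y(u, b) = -5/2 - u/2 (y(u, b) = -5/2 + (u*(-2) + u)/2 = -5/2 + (-2*u + u)/2 = -5/2 + (-u)/2 = -5/2 - u/2)
y(-8, -6) + D(3/(-18), (11 + 10)/(6 + 9)) = (-5/2 - ½*(-8)) + (4 + 2*(3/(-18))*((11 + 10)/(6 + 9))) = (-5/2 + 4) + (4 + 2*(3*(-1/18))*(21/15)) = 3/2 + (4 + 2*(-⅙)*(21*(1/15))) = 3/2 + (4 + 2*(-⅙)*(7/5)) = 3/2 + (4 - 7/15) = 3/2 + 53/15 = 151/30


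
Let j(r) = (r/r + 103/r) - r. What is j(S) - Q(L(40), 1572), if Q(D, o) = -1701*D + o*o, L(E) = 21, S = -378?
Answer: -920461855/378 ≈ -2.4351e+6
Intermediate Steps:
Q(D, o) = o**2 - 1701*D (Q(D, o) = -1701*D + o**2 = o**2 - 1701*D)
j(r) = 1 - r + 103/r (j(r) = (1 + 103/r) - r = 1 - r + 103/r)
j(S) - Q(L(40), 1572) = (1 - 1*(-378) + 103/(-378)) - (1572**2 - 1701*21) = (1 + 378 + 103*(-1/378)) - (2471184 - 35721) = (1 + 378 - 103/378) - 1*2435463 = 143159/378 - 2435463 = -920461855/378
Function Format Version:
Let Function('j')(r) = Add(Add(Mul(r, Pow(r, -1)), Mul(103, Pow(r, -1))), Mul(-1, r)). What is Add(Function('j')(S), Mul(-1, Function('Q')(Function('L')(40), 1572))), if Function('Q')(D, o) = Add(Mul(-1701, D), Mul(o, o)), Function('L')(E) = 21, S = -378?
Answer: Rational(-920461855, 378) ≈ -2.4351e+6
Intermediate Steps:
Function('Q')(D, o) = Add(Pow(o, 2), Mul(-1701, D)) (Function('Q')(D, o) = Add(Mul(-1701, D), Pow(o, 2)) = Add(Pow(o, 2), Mul(-1701, D)))
Function('j')(r) = Add(1, Mul(-1, r), Mul(103, Pow(r, -1))) (Function('j')(r) = Add(Add(1, Mul(103, Pow(r, -1))), Mul(-1, r)) = Add(1, Mul(-1, r), Mul(103, Pow(r, -1))))
Add(Function('j')(S), Mul(-1, Function('Q')(Function('L')(40), 1572))) = Add(Add(1, Mul(-1, -378), Mul(103, Pow(-378, -1))), Mul(-1, Add(Pow(1572, 2), Mul(-1701, 21)))) = Add(Add(1, 378, Mul(103, Rational(-1, 378))), Mul(-1, Add(2471184, -35721))) = Add(Add(1, 378, Rational(-103, 378)), Mul(-1, 2435463)) = Add(Rational(143159, 378), -2435463) = Rational(-920461855, 378)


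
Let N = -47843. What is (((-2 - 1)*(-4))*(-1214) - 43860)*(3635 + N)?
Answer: 2582985024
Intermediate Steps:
(((-2 - 1)*(-4))*(-1214) - 43860)*(3635 + N) = (((-2 - 1)*(-4))*(-1214) - 43860)*(3635 - 47843) = (-3*(-4)*(-1214) - 43860)*(-44208) = (12*(-1214) - 43860)*(-44208) = (-14568 - 43860)*(-44208) = -58428*(-44208) = 2582985024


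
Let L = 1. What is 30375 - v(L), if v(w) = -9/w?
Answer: 30384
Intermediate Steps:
30375 - v(L) = 30375 - (-9)/1 = 30375 - (-9) = 30375 - 1*(-9) = 30375 + 9 = 30384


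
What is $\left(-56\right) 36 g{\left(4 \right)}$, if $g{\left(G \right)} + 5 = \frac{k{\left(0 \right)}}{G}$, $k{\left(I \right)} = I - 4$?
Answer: $12096$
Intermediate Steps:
$k{\left(I \right)} = -4 + I$
$g{\left(G \right)} = -5 - \frac{4}{G}$ ($g{\left(G \right)} = -5 + \frac{-4 + 0}{G} = -5 - \frac{4}{G}$)
$\left(-56\right) 36 g{\left(4 \right)} = \left(-56\right) 36 \left(-5 - \frac{4}{4}\right) = - 2016 \left(-5 - 1\right) = \left(-2016\right) \left(-6\right) = 12096$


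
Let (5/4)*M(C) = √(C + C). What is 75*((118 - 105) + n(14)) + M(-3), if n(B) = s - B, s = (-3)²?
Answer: 600 + 4*I*√6/5 ≈ 600.0 + 1.9596*I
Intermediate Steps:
s = 9
n(B) = 9 - B
M(C) = 4*√2*√C/5 (M(C) = 4*√(C + C)/5 = 4*√(2*C)/5 = 4*(√2*√C)/5 = 4*√2*√C/5)
75*((118 - 105) + n(14)) + M(-3) = 75*((118 - 105) + (9 - 1*14)) + 4*√2*√(-3)/5 = 75*(13 + (9 - 14)) + 4*√2*(I*√3)/5 = 75*(13 - 5) + 4*I*√6/5 = 75*8 + 4*I*√6/5 = 600 + 4*I*√6/5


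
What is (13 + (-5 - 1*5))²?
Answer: 9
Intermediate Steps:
(13 + (-5 - 1*5))² = (13 + (-5 - 5))² = (13 - 10)² = 3² = 9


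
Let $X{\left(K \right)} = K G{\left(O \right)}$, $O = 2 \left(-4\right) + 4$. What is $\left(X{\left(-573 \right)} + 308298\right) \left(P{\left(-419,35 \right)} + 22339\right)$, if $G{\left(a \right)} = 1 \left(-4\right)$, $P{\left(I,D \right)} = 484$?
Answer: $7088595570$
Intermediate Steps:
$O = -4$ ($O = -8 + 4 = -4$)
$G{\left(a \right)} = -4$
$X{\left(K \right)} = - 4 K$ ($X{\left(K \right)} = K \left(-4\right) = - 4 K$)
$\left(X{\left(-573 \right)} + 308298\right) \left(P{\left(-419,35 \right)} + 22339\right) = \left(\left(-4\right) \left(-573\right) + 308298\right) \left(484 + 22339\right) = \left(2292 + 308298\right) 22823 = 310590 \cdot 22823 = 7088595570$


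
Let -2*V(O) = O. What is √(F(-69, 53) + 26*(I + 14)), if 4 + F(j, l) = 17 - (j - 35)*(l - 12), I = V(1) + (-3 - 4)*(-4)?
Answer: 2*√1339 ≈ 73.185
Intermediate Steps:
V(O) = -O/2
I = 55/2 (I = -½*1 + (-3 - 4)*(-4) = -½ - 7*(-4) = -½ + 28 = 55/2 ≈ 27.500)
F(j, l) = 13 - (-35 + j)*(-12 + l) (F(j, l) = -4 + (17 - (j - 35)*(l - 12)) = -4 + (17 - (-35 + j)*(-12 + l)) = 13 - (-35 + j)*(-12 + l))
√(F(-69, 53) + 26*(I + 14)) = √((-407 + 12*(-69) + 35*53 - 1*(-69)*53) + 26*(55/2 + 14)) = √((-407 - 828 + 1855 + 3657) + 26*(83/2)) = √(4277 + 1079) = √5356 = 2*√1339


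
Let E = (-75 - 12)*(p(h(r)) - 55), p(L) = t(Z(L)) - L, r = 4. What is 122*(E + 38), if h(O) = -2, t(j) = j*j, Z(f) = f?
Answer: 524722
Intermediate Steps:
t(j) = j²
p(L) = L² - L
E = 4263 (E = (-75 - 12)*(-2*(-1 - 2) - 55) = -87*(-2*(-3) - 55) = -87*(6 - 55) = -87*(-49) = 4263)
122*(E + 38) = 122*(4263 + 38) = 122*4301 = 524722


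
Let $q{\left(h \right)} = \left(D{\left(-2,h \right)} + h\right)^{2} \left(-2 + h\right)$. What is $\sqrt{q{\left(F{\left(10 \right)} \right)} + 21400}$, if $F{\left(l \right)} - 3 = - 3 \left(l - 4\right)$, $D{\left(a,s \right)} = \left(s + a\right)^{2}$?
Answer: $2 i \sqrt{313723} \approx 1120.2 i$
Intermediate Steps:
$D{\left(a,s \right)} = \left(a + s\right)^{2}$
$F{\left(l \right)} = 15 - 3 l$ ($F{\left(l \right)} = 3 - 3 \left(l - 4\right) = 3 - 3 \left(-4 + l\right) = 3 - \left(-12 + 3 l\right) = 15 - 3 l$)
$q{\left(h \right)} = \left(h + \left(-2 + h\right)^{2}\right)^{2} \left(-2 + h\right)$ ($q{\left(h \right)} = \left(\left(-2 + h\right)^{2} + h\right)^{2} \left(-2 + h\right) = \left(h + \left(-2 + h\right)^{2}\right)^{2} \left(-2 + h\right)$)
$\sqrt{q{\left(F{\left(10 \right)} \right)} + 21400} = \sqrt{\left(\left(15 - 30\right) + \left(-2 + \left(15 - 30\right)\right)^{2}\right)^{2} \left(-2 + \left(15 - 30\right)\right) + 21400} = \sqrt{\left(-15 + \left(-2 - 15\right)^{2}\right)^{2} \left(-2 - 15\right) + 21400} = \sqrt{\left(-15 + \left(-17\right)^{2}\right)^{2} \left(-17\right) + 21400} = \sqrt{\left(-15 + 289\right)^{2} \left(-17\right) + 21400} = \sqrt{274^{2} \left(-17\right) + 21400} = \sqrt{75076 \left(-17\right) + 21400} = \sqrt{-1276292 + 21400} = \sqrt{-1254892} = 2 i \sqrt{313723}$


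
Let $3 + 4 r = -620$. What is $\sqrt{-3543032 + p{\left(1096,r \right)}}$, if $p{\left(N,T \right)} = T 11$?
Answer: $\frac{i \sqrt{14178981}}{2} \approx 1882.8 i$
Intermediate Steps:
$r = - \frac{623}{4}$ ($r = - \frac{3}{4} + \frac{1}{4} \left(-620\right) = - \frac{3}{4} - 155 = - \frac{623}{4} \approx -155.75$)
$p{\left(N,T \right)} = 11 T$
$\sqrt{-3543032 + p{\left(1096,r \right)}} = \sqrt{-3543032 + 11 \left(- \frac{623}{4}\right)} = \sqrt{-3543032 - \frac{6853}{4}} = \sqrt{- \frac{14178981}{4}} = \frac{i \sqrt{14178981}}{2}$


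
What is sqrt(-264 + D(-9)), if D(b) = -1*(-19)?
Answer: 7*I*sqrt(5) ≈ 15.652*I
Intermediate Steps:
D(b) = 19
sqrt(-264 + D(-9)) = sqrt(-264 + 19) = sqrt(-245) = 7*I*sqrt(5)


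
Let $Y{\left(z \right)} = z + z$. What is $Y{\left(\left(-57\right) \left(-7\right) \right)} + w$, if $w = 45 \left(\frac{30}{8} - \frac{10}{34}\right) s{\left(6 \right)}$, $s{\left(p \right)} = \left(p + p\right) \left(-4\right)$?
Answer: $- \frac{113334}{17} \approx -6666.7$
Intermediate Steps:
$Y{\left(z \right)} = 2 z$
$s{\left(p \right)} = - 8 p$ ($s{\left(p \right)} = 2 p \left(-4\right) = - 8 p$)
$w = - \frac{126900}{17}$ ($w = 45 \left(\frac{30}{8} - \frac{10}{34}\right) \left(\left(-8\right) 6\right) = 45 \left(30 \cdot \frac{1}{8} - \frac{5}{17}\right) \left(-48\right) = 45 \left(\frac{15}{4} - \frac{5}{17}\right) \left(-48\right) = 45 \cdot \frac{235}{68} \left(-48\right) = \frac{10575}{68} \left(-48\right) = - \frac{126900}{17} \approx -7464.7$)
$Y{\left(\left(-57\right) \left(-7\right) \right)} + w = 2 \left(\left(-57\right) \left(-7\right)\right) - \frac{126900}{17} = 2 \cdot 399 - \frac{126900}{17} = 798 - \frac{126900}{17} = - \frac{113334}{17}$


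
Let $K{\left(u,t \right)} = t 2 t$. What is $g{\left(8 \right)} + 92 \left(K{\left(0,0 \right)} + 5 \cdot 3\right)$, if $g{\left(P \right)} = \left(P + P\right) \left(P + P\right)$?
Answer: $1636$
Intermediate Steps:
$K{\left(u,t \right)} = 2 t^{2}$ ($K{\left(u,t \right)} = 2 t t = 2 t^{2}$)
$g{\left(P \right)} = 4 P^{2}$ ($g{\left(P \right)} = 2 P 2 P = 4 P^{2}$)
$g{\left(8 \right)} + 92 \left(K{\left(0,0 \right)} + 5 \cdot 3\right) = 4 \cdot 8^{2} + 92 \left(2 \cdot 0^{2} + 5 \cdot 3\right) = 4 \cdot 64 + 92 \left(2 \cdot 0 + 15\right) = 256 + 92 \left(0 + 15\right) = 256 + 92 \cdot 15 = 256 + 1380 = 1636$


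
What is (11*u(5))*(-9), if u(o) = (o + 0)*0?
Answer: 0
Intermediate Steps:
u(o) = 0 (u(o) = o*0 = 0)
(11*u(5))*(-9) = (11*0)*(-9) = 0*(-9) = 0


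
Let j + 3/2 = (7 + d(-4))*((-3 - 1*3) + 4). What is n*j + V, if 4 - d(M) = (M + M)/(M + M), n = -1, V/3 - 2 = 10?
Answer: 115/2 ≈ 57.500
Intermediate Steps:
V = 36 (V = 6 + 3*10 = 6 + 30 = 36)
d(M) = 3 (d(M) = 4 - (M + M)/(M + M) = 4 - 2*M/(2*M) = 4 - 2*M*1/(2*M) = 4 - 1*1 = 4 - 1 = 3)
j = -43/2 (j = -3/2 + (7 + 3)*((-3 - 1*3) + 4) = -3/2 + 10*((-3 - 3) + 4) = -3/2 + 10*(-6 + 4) = -3/2 + 10*(-2) = -3/2 - 20 = -43/2 ≈ -21.500)
n*j + V = -1*(-43/2) + 36 = 43/2 + 36 = 115/2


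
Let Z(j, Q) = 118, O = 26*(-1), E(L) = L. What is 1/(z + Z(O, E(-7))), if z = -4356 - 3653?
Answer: -1/7891 ≈ -0.00012673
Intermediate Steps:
O = -26
z = -8009
1/(z + Z(O, E(-7))) = 1/(-8009 + 118) = 1/(-7891) = -1/7891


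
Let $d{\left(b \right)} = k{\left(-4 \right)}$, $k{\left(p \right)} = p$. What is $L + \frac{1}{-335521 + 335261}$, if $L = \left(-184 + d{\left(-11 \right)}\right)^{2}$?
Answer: $\frac{9189439}{260} \approx 35344.0$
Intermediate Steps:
$d{\left(b \right)} = -4$
$L = 35344$ ($L = \left(-184 - 4\right)^{2} = \left(-188\right)^{2} = 35344$)
$L + \frac{1}{-335521 + 335261} = 35344 + \frac{1}{-335521 + 335261} = 35344 + \frac{1}{-260} = 35344 - \frac{1}{260} = \frac{9189439}{260}$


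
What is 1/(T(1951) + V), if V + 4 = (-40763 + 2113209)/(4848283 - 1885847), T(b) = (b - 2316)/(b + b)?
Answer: -1444928159/4904038242 ≈ -0.29464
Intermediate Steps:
T(b) = (-2316 + b)/(2*b) (T(b) = (-2316 + b)/((2*b)) = (-2316 + b)*(1/(2*b)) = (-2316 + b)/(2*b))
V = -4888649/1481218 (V = -4 + (-40763 + 2113209)/(4848283 - 1885847) = -4 + 2072446/2962436 = -4 + 2072446*(1/2962436) = -4 + 1036223/1481218 = -4888649/1481218 ≈ -3.3004)
1/(T(1951) + V) = 1/((1/2)*(-2316 + 1951)/1951 - 4888649/1481218) = 1/((1/2)*(1/1951)*(-365) - 4888649/1481218) = 1/(-365/3902 - 4888649/1481218) = 1/(-4904038242/1444928159) = -1444928159/4904038242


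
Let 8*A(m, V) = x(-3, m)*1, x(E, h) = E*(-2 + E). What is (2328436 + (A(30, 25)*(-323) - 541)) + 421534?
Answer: 21990587/8 ≈ 2.7488e+6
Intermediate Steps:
A(m, V) = 15/8 (A(m, V) = (-3*(-2 - 3)*1)/8 = (-3*(-5)*1)/8 = (15*1)/8 = (⅛)*15 = 15/8)
(2328436 + (A(30, 25)*(-323) - 541)) + 421534 = (2328436 + ((15/8)*(-323) - 541)) + 421534 = (2328436 + (-4845/8 - 541)) + 421534 = (2328436 - 9173/8) + 421534 = 18618315/8 + 421534 = 21990587/8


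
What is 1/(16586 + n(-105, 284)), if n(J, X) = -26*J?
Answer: 1/19316 ≈ 5.1771e-5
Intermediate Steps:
1/(16586 + n(-105, 284)) = 1/(16586 - 26*(-105)) = 1/(16586 + 2730) = 1/19316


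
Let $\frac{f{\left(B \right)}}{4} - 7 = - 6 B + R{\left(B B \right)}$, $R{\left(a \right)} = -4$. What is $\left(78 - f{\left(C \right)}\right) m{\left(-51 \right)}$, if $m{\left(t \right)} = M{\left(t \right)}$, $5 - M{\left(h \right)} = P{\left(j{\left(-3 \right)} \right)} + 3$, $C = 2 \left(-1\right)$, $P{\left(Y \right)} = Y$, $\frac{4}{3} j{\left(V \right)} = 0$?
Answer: $36$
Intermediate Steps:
$j{\left(V \right)} = 0$ ($j{\left(V \right)} = \frac{3}{4} \cdot 0 = 0$)
$C = -2$
$M{\left(h \right)} = 2$ ($M{\left(h \right)} = 5 - \left(0 + 3\right) = 5 - 3 = 2$)
$m{\left(t \right)} = 2$
$f{\left(B \right)} = 12 - 24 B$ ($f{\left(B \right)} = 28 + 4 \left(- 6 B - 4\right) = 28 + 4 \left(-4 - 6 B\right) = 28 - \left(16 + 24 B\right) = 12 - 24 B$)
$\left(78 - f{\left(C \right)}\right) m{\left(-51 \right)} = \left(78 - \left(12 - -48\right)\right) 2 = \left(78 - \left(12 + 48\right)\right) 2 = \left(78 - 60\right) 2 = 18 \cdot 2 = 36$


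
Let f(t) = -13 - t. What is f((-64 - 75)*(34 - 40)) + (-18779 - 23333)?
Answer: -42959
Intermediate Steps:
f((-64 - 75)*(34 - 40)) + (-18779 - 23333) = (-13 - (-64 - 75)*(34 - 40)) + (-18779 - 23333) = (-13 - (-139)*(-6)) - 42112 = (-13 - 1*834) - 42112 = (-13 - 834) - 42112 = -847 - 42112 = -42959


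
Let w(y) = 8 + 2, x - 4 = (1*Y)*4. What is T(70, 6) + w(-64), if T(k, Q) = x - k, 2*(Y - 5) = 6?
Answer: -24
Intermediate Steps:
Y = 8 (Y = 5 + (½)*6 = 5 + 3 = 8)
x = 36 (x = 4 + (1*8)*4 = 4 + 8*4 = 4 + 32 = 36)
T(k, Q) = 36 - k
w(y) = 10
T(70, 6) + w(-64) = (36 - 1*70) + 10 = (36 - 70) + 10 = -34 + 10 = -24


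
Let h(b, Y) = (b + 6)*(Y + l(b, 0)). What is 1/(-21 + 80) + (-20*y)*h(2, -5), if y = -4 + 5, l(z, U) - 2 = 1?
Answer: 18881/59 ≈ 320.02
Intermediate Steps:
l(z, U) = 3 (l(z, U) = 2 + 1 = 3)
h(b, Y) = (3 + Y)*(6 + b) (h(b, Y) = (b + 6)*(Y + 3) = (6 + b)*(3 + Y) = (3 + Y)*(6 + b))
y = 1
1/(-21 + 80) + (-20*y)*h(2, -5) = 1/(-21 + 80) + (-20*1)*(18 + 3*2 + 6*(-5) - 5*2) = 1/59 - 20*(18 + 6 - 30 - 10) = 1/59 - 20*(-16) = 1/59 + 320 = 18881/59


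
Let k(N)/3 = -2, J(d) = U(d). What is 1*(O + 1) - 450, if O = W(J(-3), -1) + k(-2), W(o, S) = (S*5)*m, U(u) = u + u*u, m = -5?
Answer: -430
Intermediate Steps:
U(u) = u + u²
J(d) = d*(1 + d)
k(N) = -6 (k(N) = 3*(-2) = -6)
W(o, S) = -25*S (W(o, S) = (S*5)*(-5) = (5*S)*(-5) = -25*S)
O = 19 (O = -25*(-1) - 6 = 25 - 6 = 19)
1*(O + 1) - 450 = 1*(19 + 1) - 450 = 1*20 - 450 = 20 - 450 = -430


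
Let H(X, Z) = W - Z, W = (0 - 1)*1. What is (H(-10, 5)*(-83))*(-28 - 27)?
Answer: -27390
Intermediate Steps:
W = -1 (W = -1*1 = -1)
H(X, Z) = -1 - Z
(H(-10, 5)*(-83))*(-28 - 27) = ((-1 - 1*5)*(-83))*(-28 - 27) = ((-1 - 5)*(-83))*(-55) = -6*(-83)*(-55) = 498*(-55) = -27390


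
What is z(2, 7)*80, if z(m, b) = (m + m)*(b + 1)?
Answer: 2560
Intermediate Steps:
z(m, b) = 2*m*(1 + b) (z(m, b) = (2*m)*(1 + b) = 2*m*(1 + b))
z(2, 7)*80 = (2*2*(1 + 7))*80 = (2*2*8)*80 = 32*80 = 2560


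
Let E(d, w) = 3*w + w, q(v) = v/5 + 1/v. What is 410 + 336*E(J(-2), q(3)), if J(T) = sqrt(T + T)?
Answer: 8322/5 ≈ 1664.4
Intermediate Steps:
J(T) = sqrt(2)*sqrt(T) (J(T) = sqrt(2*T) = sqrt(2)*sqrt(T))
q(v) = 1/v + v/5 (q(v) = v*(1/5) + 1/v = v/5 + 1/v = 1/v + v/5)
E(d, w) = 4*w
410 + 336*E(J(-2), q(3)) = 410 + 336*(4*(1/3 + (1/5)*3)) = 410 + 336*(4*(1/3 + 3/5)) = 410 + 336*(4*(14/15)) = 410 + 336*(56/15) = 410 + 6272/5 = 8322/5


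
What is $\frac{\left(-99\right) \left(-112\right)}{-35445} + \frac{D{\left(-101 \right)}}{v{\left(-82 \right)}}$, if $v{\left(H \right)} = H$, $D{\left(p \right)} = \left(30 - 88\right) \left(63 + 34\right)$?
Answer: $\frac{33084059}{484415} \approx 68.297$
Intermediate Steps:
$D{\left(p \right)} = -5626$ ($D{\left(p \right)} = \left(-58\right) 97 = -5626$)
$\frac{\left(-99\right) \left(-112\right)}{-35445} + \frac{D{\left(-101 \right)}}{v{\left(-82 \right)}} = \frac{\left(-99\right) \left(-112\right)}{-35445} - \frac{5626}{-82} = 11088 \left(- \frac{1}{35445}\right) - - \frac{2813}{41} = - \frac{3696}{11815} + \frac{2813}{41} = \frac{33084059}{484415}$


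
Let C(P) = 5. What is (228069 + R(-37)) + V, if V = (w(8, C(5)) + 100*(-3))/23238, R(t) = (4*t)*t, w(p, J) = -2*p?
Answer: 2713559197/11619 ≈ 2.3355e+5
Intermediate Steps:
R(t) = 4*t²
V = -158/11619 (V = (-2*8 + 100*(-3))/23238 = (-16 - 300)*(1/23238) = -316*1/23238 = -158/11619 ≈ -0.013598)
(228069 + R(-37)) + V = (228069 + 4*(-37)²) - 158/11619 = (228069 + 4*1369) - 158/11619 = (228069 + 5476) - 158/11619 = 233545 - 158/11619 = 2713559197/11619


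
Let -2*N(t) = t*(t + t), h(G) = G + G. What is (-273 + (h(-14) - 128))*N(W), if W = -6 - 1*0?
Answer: 15444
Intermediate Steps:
W = -6 (W = -6 + 0 = -6)
h(G) = 2*G
N(t) = -t**2 (N(t) = -t*(t + t)/2 = -t*2*t/2 = -t**2)
(-273 + (h(-14) - 128))*N(W) = (-273 + (2*(-14) - 128))*(-1*(-6)**2) = (-273 + (-28 - 128))*(-1*36) = (-273 - 156)*(-36) = -429*(-36) = 15444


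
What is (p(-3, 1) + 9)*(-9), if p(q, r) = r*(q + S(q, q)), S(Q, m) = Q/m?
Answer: -63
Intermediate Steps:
p(q, r) = r*(1 + q) (p(q, r) = r*(q + q/q) = r*(q + 1) = r*(1 + q))
(p(-3, 1) + 9)*(-9) = (1*(1 - 3) + 9)*(-9) = (1*(-2) + 9)*(-9) = (-2 + 9)*(-9) = 7*(-9) = -63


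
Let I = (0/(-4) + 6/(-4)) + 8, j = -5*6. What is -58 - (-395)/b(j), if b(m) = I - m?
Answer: -3444/73 ≈ -47.178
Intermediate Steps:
j = -30
I = 13/2 (I = (0*(-1/4) + 6*(-1/4)) + 8 = (0 - 3/2) + 8 = -3/2 + 8 = 13/2 ≈ 6.5000)
b(m) = 13/2 - m
-58 - (-395)/b(j) = -58 - (-395)/(13/2 - 1*(-30)) = -58 - (-395)/(13/2 + 30) = -58 - (-395)/73/2 = -58 - (-395)*2/73 = -58 - 1*(-790/73) = -58 + 790/73 = -3444/73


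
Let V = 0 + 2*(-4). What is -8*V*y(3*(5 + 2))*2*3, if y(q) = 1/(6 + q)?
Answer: 128/9 ≈ 14.222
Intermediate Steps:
V = -8 (V = 0 - 8 = -8)
-8*V*y(3*(5 + 2))*2*3 = -8*(-8/(6 + 3*(5 + 2)))*2*3 = -8*(-8/(6 + 3*7))*2*3 = -8*(-8/(6 + 21))*2*3 = -8*(-8/27)*2*3 = -8*(-8*1/27)*2*3 = -(-64)*2/27*3 = -8*(-16/27)*3 = (128/27)*3 = 128/9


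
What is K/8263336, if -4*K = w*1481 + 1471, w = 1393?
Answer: -258063/4131668 ≈ -0.062460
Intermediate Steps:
K = -516126 (K = -(1393*1481 + 1471)/4 = -(2063033 + 1471)/4 = -1/4*2064504 = -516126)
K/8263336 = -516126/8263336 = -516126*1/8263336 = -258063/4131668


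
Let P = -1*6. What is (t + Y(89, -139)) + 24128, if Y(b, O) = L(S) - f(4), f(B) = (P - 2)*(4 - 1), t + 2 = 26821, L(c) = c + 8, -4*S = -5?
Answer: 203921/4 ≈ 50980.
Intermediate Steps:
S = 5/4 (S = -¼*(-5) = 5/4 ≈ 1.2500)
P = -6
L(c) = 8 + c
t = 26819 (t = -2 + 26821 = 26819)
f(B) = -24 (f(B) = (-6 - 2)*(4 - 1) = -8*3 = -24)
Y(b, O) = 133/4 (Y(b, O) = (8 + 5/4) - 1*(-24) = 37/4 + 24 = 133/4)
(t + Y(89, -139)) + 24128 = (26819 + 133/4) + 24128 = 107409/4 + 24128 = 203921/4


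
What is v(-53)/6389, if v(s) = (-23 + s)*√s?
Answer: -76*I*√53/6389 ≈ -0.0866*I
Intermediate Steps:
v(s) = √s*(-23 + s)
v(-53)/6389 = (√(-53)*(-23 - 53))/6389 = ((I*√53)*(-76))*(1/6389) = -76*I*√53*(1/6389) = -76*I*√53/6389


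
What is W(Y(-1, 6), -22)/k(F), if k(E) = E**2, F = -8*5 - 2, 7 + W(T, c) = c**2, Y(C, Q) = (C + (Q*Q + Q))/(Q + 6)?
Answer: 53/196 ≈ 0.27041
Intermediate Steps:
Y(C, Q) = (C + Q + Q**2)/(6 + Q) (Y(C, Q) = (C + (Q**2 + Q))/(6 + Q) = (C + (Q + Q**2))/(6 + Q) = (C + Q + Q**2)/(6 + Q))
W(T, c) = -7 + c**2
F = -42 (F = -40 - 2 = -42)
W(Y(-1, 6), -22)/k(F) = (-7 + (-22)**2)/((-42)**2) = (-7 + 484)/1764 = 477*(1/1764) = 53/196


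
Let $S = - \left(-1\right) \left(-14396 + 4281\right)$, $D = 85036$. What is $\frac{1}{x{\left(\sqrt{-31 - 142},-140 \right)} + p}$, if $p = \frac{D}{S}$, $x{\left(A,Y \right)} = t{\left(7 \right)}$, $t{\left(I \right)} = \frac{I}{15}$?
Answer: $- \frac{4335}{34421} \approx -0.12594$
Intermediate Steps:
$t{\left(I \right)} = \frac{I}{15}$ ($t{\left(I \right)} = I \frac{1}{15} = \frac{I}{15}$)
$x{\left(A,Y \right)} = \frac{7}{15}$ ($x{\left(A,Y \right)} = \frac{1}{15} \cdot 7 = \frac{7}{15}$)
$S = -10115$ ($S = - \left(-1\right) \left(-10115\right) = \left(-1\right) 10115 = -10115$)
$p = - \frac{12148}{1445}$ ($p = \frac{85036}{-10115} = 85036 \left(- \frac{1}{10115}\right) = - \frac{12148}{1445} \approx -8.4069$)
$\frac{1}{x{\left(\sqrt{-31 - 142},-140 \right)} + p} = \frac{1}{\frac{7}{15} - \frac{12148}{1445}} = \frac{1}{- \frac{34421}{4335}} = - \frac{4335}{34421}$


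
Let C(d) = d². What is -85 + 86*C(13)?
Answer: 14449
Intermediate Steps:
-85 + 86*C(13) = -85 + 86*13² = -85 + 86*169 = -85 + 14534 = 14449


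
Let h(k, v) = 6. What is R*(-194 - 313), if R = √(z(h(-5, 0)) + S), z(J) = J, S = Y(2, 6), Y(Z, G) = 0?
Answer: -507*√6 ≈ -1241.9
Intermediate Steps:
S = 0
R = √6 (R = √(6 + 0) = √6 ≈ 2.4495)
R*(-194 - 313) = √6*(-194 - 313) = √6*(-507) = -507*√6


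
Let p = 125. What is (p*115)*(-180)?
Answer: -2587500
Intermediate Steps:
(p*115)*(-180) = (125*115)*(-180) = 14375*(-180) = -2587500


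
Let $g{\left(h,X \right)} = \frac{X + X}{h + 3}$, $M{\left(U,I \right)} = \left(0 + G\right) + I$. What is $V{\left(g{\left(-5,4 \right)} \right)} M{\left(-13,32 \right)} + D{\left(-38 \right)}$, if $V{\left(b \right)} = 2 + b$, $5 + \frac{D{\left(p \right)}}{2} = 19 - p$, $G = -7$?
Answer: $54$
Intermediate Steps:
$M{\left(U,I \right)} = -7 + I$ ($M{\left(U,I \right)} = \left(0 - 7\right) + I = -7 + I$)
$D{\left(p \right)} = 28 - 2 p$ ($D{\left(p \right)} = -10 + 2 \left(19 - p\right) = -10 - \left(-38 + 2 p\right) = 28 - 2 p$)
$g{\left(h,X \right)} = \frac{2 X}{3 + h}$
$V{\left(g{\left(-5,4 \right)} \right)} M{\left(-13,32 \right)} + D{\left(-38 \right)} = \left(2 + 2 \cdot 4 \frac{1}{3 - 5}\right) \left(-7 + 32\right) + \left(28 - -76\right) = \left(2 + 2 \cdot 4 \frac{1}{-2}\right) 25 + \left(28 + 76\right) = \left(2 + 2 \cdot 4 \left(- \frac{1}{2}\right)\right) 25 + 104 = \left(2 - 4\right) 25 + 104 = \left(-2\right) 25 + 104 = -50 + 104 = 54$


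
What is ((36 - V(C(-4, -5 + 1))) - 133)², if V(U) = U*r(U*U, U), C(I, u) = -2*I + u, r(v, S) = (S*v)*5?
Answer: 1896129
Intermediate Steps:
r(v, S) = 5*S*v
C(I, u) = u - 2*I
V(U) = 5*U⁴ (V(U) = U*(5*U*(U*U)) = U*(5*U*U²) = U*(5*U³) = 5*U⁴)
((36 - V(C(-4, -5 + 1))) - 133)² = ((36 - 5*((-5 + 1) - 2*(-4))⁴) - 133)² = ((36 - 5*(-4 + 8)⁴) - 133)² = ((36 - 5*4⁴) - 133)² = ((36 - 5*256) - 133)² = ((36 - 1*1280) - 133)² = ((36 - 1280) - 133)² = (-1244 - 133)² = (-1377)² = 1896129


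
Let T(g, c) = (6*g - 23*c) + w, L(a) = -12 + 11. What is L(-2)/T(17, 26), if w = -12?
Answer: 1/508 ≈ 0.0019685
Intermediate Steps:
L(a) = -1
T(g, c) = -12 - 23*c + 6*g (T(g, c) = (6*g - 23*c) - 12 = (-23*c + 6*g) - 12 = -12 - 23*c + 6*g)
L(-2)/T(17, 26) = -1/(-12 - 23*26 + 6*17) = -1/(-12 - 598 + 102) = -1/(-508) = -1*(-1/508) = 1/508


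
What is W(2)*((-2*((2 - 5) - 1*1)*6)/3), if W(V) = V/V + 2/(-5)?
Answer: 48/5 ≈ 9.6000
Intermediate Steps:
W(V) = ⅗ (W(V) = 1 + 2*(-⅕) = 1 - ⅖ = ⅗)
W(2)*((-2*((2 - 5) - 1*1)*6)/3) = 3*((-2*((2 - 5) - 1*1)*6)/3)/5 = 3*((-2*(-3 - 1)*6)*(⅓))/5 = 3*((-2*(-4)*6)*(⅓))/5 = 3*((8*6)*(⅓))/5 = 3*(48*(⅓))/5 = (⅗)*16 = 48/5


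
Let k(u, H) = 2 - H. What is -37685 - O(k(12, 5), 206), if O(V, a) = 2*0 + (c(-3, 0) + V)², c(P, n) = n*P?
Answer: -37694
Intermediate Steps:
c(P, n) = P*n
O(V, a) = V² (O(V, a) = 2*0 + (-3*0 + V)² = 0 + (0 + V)² = 0 + V² = V²)
-37685 - O(k(12, 5), 206) = -37685 - (2 - 1*5)² = -37685 - (2 - 5)² = -37685 - 1*(-3)² = -37685 - 1*9 = -37685 - 9 = -37694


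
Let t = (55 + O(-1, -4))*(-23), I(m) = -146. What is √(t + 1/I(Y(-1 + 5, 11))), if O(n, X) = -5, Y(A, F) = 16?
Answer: I*√24513546/146 ≈ 33.912*I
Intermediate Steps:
t = -1150 (t = (55 - 5)*(-23) = 50*(-23) = -1150)
√(t + 1/I(Y(-1 + 5, 11))) = √(-1150 + 1/(-146)) = √(-1150 - 1/146) = √(-167901/146) = I*√24513546/146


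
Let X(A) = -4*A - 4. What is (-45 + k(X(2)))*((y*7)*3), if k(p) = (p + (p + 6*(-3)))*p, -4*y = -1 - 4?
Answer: 48195/4 ≈ 12049.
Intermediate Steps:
y = 5/4 (y = -(-1 - 4)/4 = -¼*(-5) = 5/4 ≈ 1.2500)
X(A) = -4 - 4*A
k(p) = p*(-18 + 2*p) (k(p) = (p + (p - 18))*p = (p + (-18 + p))*p = (-18 + 2*p)*p = p*(-18 + 2*p))
(-45 + k(X(2)))*((y*7)*3) = (-45 + 2*(-4 - 4*2)*(-9 + (-4 - 4*2)))*(((5/4)*7)*3) = (-45 + 2*(-4 - 8)*(-9 + (-4 - 8)))*((35/4)*3) = (-45 + 2*(-12)*(-9 - 12))*(105/4) = (-45 + 2*(-12)*(-21))*(105/4) = (-45 + 504)*(105/4) = 459*(105/4) = 48195/4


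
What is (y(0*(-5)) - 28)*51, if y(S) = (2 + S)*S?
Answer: -1428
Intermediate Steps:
y(S) = S*(2 + S)
(y(0*(-5)) - 28)*51 = ((0*(-5))*(2 + 0*(-5)) - 28)*51 = (0*(2 + 0) - 28)*51 = (0*2 - 28)*51 = (0 - 28)*51 = -28*51 = -1428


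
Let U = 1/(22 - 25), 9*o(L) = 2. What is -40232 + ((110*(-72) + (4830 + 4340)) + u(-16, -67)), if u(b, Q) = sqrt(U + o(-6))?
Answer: -38982 + I/3 ≈ -38982.0 + 0.33333*I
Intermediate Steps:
o(L) = 2/9 (o(L) = (1/9)*2 = 2/9)
U = -1/3 (U = 1/(-3) = -1/3 ≈ -0.33333)
u(b, Q) = I/3 (u(b, Q) = sqrt(-1/3 + 2/9) = sqrt(-1/9) = I/3)
-40232 + ((110*(-72) + (4830 + 4340)) + u(-16, -67)) = -40232 + ((110*(-72) + (4830 + 4340)) + I/3) = -40232 + ((-7920 + 9170) + I/3) = -40232 + (1250 + I/3) = -38982 + I/3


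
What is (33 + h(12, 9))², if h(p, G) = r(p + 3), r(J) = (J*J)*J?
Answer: 11614464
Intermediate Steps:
r(J) = J³ (r(J) = J²*J = J³)
h(p, G) = (3 + p)³ (h(p, G) = (p + 3)³ = (3 + p)³)
(33 + h(12, 9))² = (33 + (3 + 12)³)² = (33 + 15³)² = (33 + 3375)² = 3408² = 11614464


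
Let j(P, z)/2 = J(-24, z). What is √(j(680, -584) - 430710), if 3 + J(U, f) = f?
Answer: 2*I*√107971 ≈ 657.18*I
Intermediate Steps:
J(U, f) = -3 + f
j(P, z) = -6 + 2*z (j(P, z) = 2*(-3 + z) = -6 + 2*z)
√(j(680, -584) - 430710) = √((-6 + 2*(-584)) - 430710) = √((-6 - 1168) - 430710) = √(-1174 - 430710) = √(-431884) = 2*I*√107971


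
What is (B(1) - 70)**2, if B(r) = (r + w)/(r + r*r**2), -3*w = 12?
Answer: 20449/4 ≈ 5112.3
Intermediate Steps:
w = -4 (w = -1/3*12 = -4)
B(r) = (-4 + r)/(r + r**3) (B(r) = (r - 4)/(r + r*r**2) = (-4 + r)/(r + r**3))
(B(1) - 70)**2 = ((-4 + 1)/(1 + 1**3) - 70)**2 = (-3/(1 + 1) - 70)**2 = (-3/2 - 70)**2 = (-143/2)**2 = 20449/4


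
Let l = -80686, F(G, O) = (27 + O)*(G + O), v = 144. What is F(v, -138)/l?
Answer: 333/40343 ≈ 0.0082542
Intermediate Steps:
F(v, -138)/l = ((-138)**2 + 27*144 + 27*(-138) + 144*(-138))/(-80686) = (19044 + 3888 - 3726 - 19872)*(-1/80686) = -666*(-1/80686) = 333/40343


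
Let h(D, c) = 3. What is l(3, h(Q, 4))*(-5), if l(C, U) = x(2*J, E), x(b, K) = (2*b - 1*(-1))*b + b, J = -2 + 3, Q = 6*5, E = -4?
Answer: -60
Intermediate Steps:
Q = 30
J = 1
x(b, K) = b + b*(1 + 2*b) (x(b, K) = (2*b + 1)*b + b = (1 + 2*b)*b + b = b*(1 + 2*b) + b = b + b*(1 + 2*b))
l(C, U) = 12 (l(C, U) = 2*(2*1)*(1 + 2*1) = 2*2*(1 + 2) = 2*2*3 = 12)
l(3, h(Q, 4))*(-5) = 12*(-5) = -60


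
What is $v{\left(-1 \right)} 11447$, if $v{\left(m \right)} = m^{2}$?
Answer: $11447$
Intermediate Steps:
$v{\left(-1 \right)} 11447 = \left(-1\right)^{2} \cdot 11447 = 1 \cdot 11447 = 11447$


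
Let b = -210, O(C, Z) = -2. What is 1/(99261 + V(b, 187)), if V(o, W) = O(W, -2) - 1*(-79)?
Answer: 1/99338 ≈ 1.0067e-5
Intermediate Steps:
V(o, W) = 77 (V(o, W) = -2 - 1*(-79) = -2 + 79 = 77)
1/(99261 + V(b, 187)) = 1/(99261 + 77) = 1/99338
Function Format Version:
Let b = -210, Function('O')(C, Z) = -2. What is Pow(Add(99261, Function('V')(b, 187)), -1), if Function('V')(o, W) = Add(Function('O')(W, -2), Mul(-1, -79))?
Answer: Rational(1, 99338) ≈ 1.0067e-5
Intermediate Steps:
Function('V')(o, W) = 77 (Function('V')(o, W) = Add(-2, Mul(-1, -79)) = Add(-2, 79) = 77)
Pow(Add(99261, Function('V')(b, 187)), -1) = Pow(Add(99261, 77), -1) = Pow(99338, -1) = Rational(1, 99338)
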